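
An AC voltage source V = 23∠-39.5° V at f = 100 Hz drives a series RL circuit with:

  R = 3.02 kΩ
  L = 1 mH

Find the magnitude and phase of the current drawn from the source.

Step 1 — Angular frequency: ω = 2π·f = 2π·100 = 628.3 rad/s.
Step 2 — Component impedances:
  R: Z = R = 3020 Ω
  L: Z = jωL = j·628.3·0.001 = 0 + j0.6283 Ω
Step 3 — Series combination: Z_total = R + L = 3020 + j0.6283 Ω = 3020∠0.0° Ω.
Step 4 — Source phasor: V = 23∠-39.5° V = 17.75 - j14.63 V.
Step 5 — Ohm's law: I = V / Z_total = (17.75 - j14.63) / (3020 + j0.6283) = 0.005876 - j0.004846 A.
Step 6 — Convert to polar: |I| = 0.007616 A, ∠I = -39.5°.

I = 0.007616∠-39.5° A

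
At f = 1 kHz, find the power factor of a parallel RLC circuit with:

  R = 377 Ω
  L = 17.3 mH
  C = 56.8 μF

Step 1 — Angular frequency: ω = 2π·f = 2π·1000 = 6283 rad/s.
Step 2 — Component impedances:
  R: Z = R = 377 Ω
  L: Z = jωL = j·6283·0.0173 = 0 + j108.7 Ω
  C: Z = 1/(jωC) = -j/(ω·C) = 0 - j2.802 Ω
Step 3 — Parallel combination: 1/Z_total = 1/R + 1/L + 1/C; Z_total = 0.02194 - j2.876 Ω = 2.876∠-89.6° Ω.
Step 4 — Power factor: PF = cos(φ) = Re(Z)/|Z| = 0.02194/2.876 = 0.007629.
Step 5 — Type: Im(Z) = -2.876 ⇒ leading (phase φ = -89.6°).

PF = 0.007629 (leading, φ = -89.6°)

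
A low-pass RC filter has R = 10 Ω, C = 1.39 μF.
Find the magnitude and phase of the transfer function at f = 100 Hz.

Step 1 — Angular frequency: ω = 2π·100 = 628.3 rad/s.
Step 2 — Transfer function: H(jω) = 1/(1 + jωRC).
Step 3 — Denominator: 1 + jωRC = 1 + j·628.3·10·1.39e-06 = 1 + j0.008734.
Step 4 — H = 0.9999 - j0.008733.
Step 5 — Magnitude: |H| = 1 (-0.0 dB); phase: φ = -0.5°.

|H| = 1 (-0.0 dB), φ = -0.5°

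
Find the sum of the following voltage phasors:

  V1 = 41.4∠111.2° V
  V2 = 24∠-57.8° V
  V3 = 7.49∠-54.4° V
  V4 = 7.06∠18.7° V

Step 1 — Convert each phasor to rectangular form:
  V1 = 41.4·(cos(111.2°) + j·sin(111.2°)) = -14.97 + j38.6 V
  V2 = 24·(cos(-57.8°) + j·sin(-57.8°)) = 12.79 - j20.31 V
  V3 = 7.49·(cos(-54.4°) + j·sin(-54.4°)) = 4.36 - j6.09 V
  V4 = 7.06·(cos(18.7°) + j·sin(18.7°)) = 6.687 + j2.264 V
Step 2 — Sum components: V_total = 8.865 + j14.46 V.
Step 3 — Convert to polar: |V_total| = 16.96 V, ∠V_total = 58.5°.

V_total = 16.96∠58.5° V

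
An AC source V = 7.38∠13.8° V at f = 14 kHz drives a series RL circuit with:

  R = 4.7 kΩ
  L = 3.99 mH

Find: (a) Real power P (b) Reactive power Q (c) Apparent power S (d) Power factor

Step 1 — Angular frequency: ω = 2π·f = 2π·1.4e+04 = 8.796e+04 rad/s.
Step 2 — Component impedances:
  R: Z = R = 4700 Ω
  L: Z = jωL = j·8.796e+04·0.00399 = 0 + j351 Ω
Step 3 — Series combination: Z_total = R + L = 4700 + j351 Ω = 4713∠4.3° Ω.
Step 4 — Source phasor: V = 7.38∠13.8° V = 7.167 + j1.76 V.
Step 5 — Current: I = V / Z = 0.001544 + j0.0002592 A = 0.001566∠9.5° A.
Step 6 — Complex power: S = V·I* = 0.01152 + j0.0008606 VA.
Step 7 — Real power: P = Re(S) = 0.01152 W.
Step 8 — Reactive power: Q = Im(S) = 0.0008606 VAR.
Step 9 — Apparent power: |S| = 0.01156 VA.
Step 10 — Power factor: PF = P/|S| = 0.9972 (lagging).

(a) P = 0.01152 W  (b) Q = 0.0008606 VAR  (c) S = 0.01156 VA  (d) PF = 0.9972 (lagging)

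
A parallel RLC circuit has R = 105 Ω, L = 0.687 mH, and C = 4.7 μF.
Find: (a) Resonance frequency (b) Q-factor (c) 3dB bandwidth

Step 1 — Resonance: ω₀ = 1/√(LC) = 1/√(0.000687·4.7e-06) = 1.76e+04 rad/s.
Step 2 — f₀ = ω₀/(2π) = 2801 Hz.
Step 3 — Parallel Q: Q = R/(ω₀L) = 105/(1.76e+04·0.000687) = 8.685.
Step 4 — Bandwidth: Δω = ω₀/Q = 2026 rad/s; BW = Δω/(2π) = 322.5 Hz.

(a) f₀ = 2801 Hz  (b) Q = 8.685  (c) BW = 322.5 Hz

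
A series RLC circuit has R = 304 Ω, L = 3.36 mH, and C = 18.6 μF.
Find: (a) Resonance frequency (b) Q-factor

Step 1 — Resonance condition Im(Z)=0 gives ω₀ = 1/√(LC).
Step 2 — ω₀ = 1/√(0.00336·1.86e-05) = 4000 rad/s.
Step 3 — f₀ = ω₀/(2π) = 636.6 Hz.
Step 4 — Series Q: Q = ω₀L/R = 4000·0.00336/304 = 0.04421.

(a) f₀ = 636.6 Hz  (b) Q = 0.04421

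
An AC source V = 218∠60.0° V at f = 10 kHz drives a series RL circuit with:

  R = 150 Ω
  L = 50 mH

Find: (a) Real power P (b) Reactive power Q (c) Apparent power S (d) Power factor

Step 1 — Angular frequency: ω = 2π·f = 2π·1e+04 = 6.283e+04 rad/s.
Step 2 — Component impedances:
  R: Z = R = 150 Ω
  L: Z = jωL = j·6.283e+04·0.05 = 0 + j3142 Ω
Step 3 — Series combination: Z_total = R + L = 150 + j3142 Ω = 3145∠87.3° Ω.
Step 4 — Source phasor: V = 218∠60.0° V = 109 + j188.8 V.
Step 5 — Current: I = V / Z = 0.06161 - j0.03175 A = 0.06931∠-27.3° A.
Step 6 — Complex power: S = V·I* = 0.7206 + j15.09 VA.
Step 7 — Real power: P = Re(S) = 0.7206 W.
Step 8 — Reactive power: Q = Im(S) = 15.09 VAR.
Step 9 — Apparent power: |S| = 15.11 VA.
Step 10 — Power factor: PF = P/|S| = 0.04769 (lagging).

(a) P = 0.7206 W  (b) Q = 15.09 VAR  (c) S = 15.11 VA  (d) PF = 0.04769 (lagging)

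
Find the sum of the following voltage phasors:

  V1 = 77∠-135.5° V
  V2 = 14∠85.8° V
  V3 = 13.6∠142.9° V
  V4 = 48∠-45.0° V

Step 1 — Convert each phasor to rectangular form:
  V1 = 77·(cos(-135.5°) + j·sin(-135.5°)) = -54.92 - j53.97 V
  V2 = 14·(cos(85.8°) + j·sin(85.8°)) = 1.025 + j13.96 V
  V3 = 13.6·(cos(142.9°) + j·sin(142.9°)) = -10.85 + j8.204 V
  V4 = 48·(cos(-45.0°) + j·sin(-45.0°)) = 33.94 - j33.94 V
Step 2 — Sum components: V_total = -30.8 - j65.75 V.
Step 3 — Convert to polar: |V_total| = 72.6 V, ∠V_total = -115.1°.

V_total = 72.6∠-115.1° V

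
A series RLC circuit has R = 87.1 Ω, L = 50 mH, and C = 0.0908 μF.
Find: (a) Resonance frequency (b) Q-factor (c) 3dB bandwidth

Step 1 — Resonance: ω₀ = 1/√(LC) = 1/√(0.05·9.08e-08) = 1.484e+04 rad/s.
Step 2 — f₀ = ω₀/(2π) = 2362 Hz.
Step 3 — Series Q: Q = ω₀L/R = 1.484e+04·0.05/87.1 = 8.52.
Step 4 — Bandwidth: Δω = ω₀/Q = 1742 rad/s; BW = Δω/(2π) = 277.2 Hz.

(a) f₀ = 2362 Hz  (b) Q = 8.52  (c) BW = 277.2 Hz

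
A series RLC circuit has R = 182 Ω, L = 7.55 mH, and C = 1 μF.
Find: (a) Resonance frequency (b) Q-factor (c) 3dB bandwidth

Step 1 — Resonance: ω₀ = 1/√(LC) = 1/√(0.00755·1e-06) = 1.151e+04 rad/s.
Step 2 — f₀ = ω₀/(2π) = 1832 Hz.
Step 3 — Series Q: Q = ω₀L/R = 1.151e+04·0.00755/182 = 0.4774.
Step 4 — Bandwidth: Δω = ω₀/Q = 2.411e+04 rad/s; BW = Δω/(2π) = 3837 Hz.

(a) f₀ = 1832 Hz  (b) Q = 0.4774  (c) BW = 3837 Hz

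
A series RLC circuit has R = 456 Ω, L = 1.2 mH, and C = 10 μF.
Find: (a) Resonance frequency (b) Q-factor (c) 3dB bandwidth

Step 1 — Resonance condition Im(Z)=0 gives ω₀ = 1/√(LC).
Step 2 — ω₀ = 1/√(0.0012·1e-05) = 9129 rad/s.
Step 3 — f₀ = ω₀/(2π) = 1453 Hz.
Step 4 — Series Q: Q = ω₀L/R = 9129·0.0012/456 = 0.02402.
Step 5 — 3dB bandwidth: Δω = ω₀/Q = 3.8e+05 rad/s; BW = Δω/(2π) = 6.048e+04 Hz.

(a) f₀ = 1453 Hz  (b) Q = 0.02402  (c) BW = 6.048e+04 Hz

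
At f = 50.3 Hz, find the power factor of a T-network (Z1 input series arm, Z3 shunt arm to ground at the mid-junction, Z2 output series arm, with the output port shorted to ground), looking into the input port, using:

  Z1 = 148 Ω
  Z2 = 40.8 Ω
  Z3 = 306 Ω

Step 1 — Angular frequency: ω = 2π·f = 2π·50.3 = 316 rad/s.
Step 2 — Component impedances:
  Z1: Z = R = 148 Ω
  Z2: Z = R = 40.8 Ω
  Z3: Z = R = 306 Ω
Step 3 — With the output port shorted to ground, the output series arm Z2 runs from the junction to ground; the shunt arm Z3 also runs from the junction to ground. They appear in parallel: Z3 || Z2 = 36 Ω.
Step 4 — Series with input arm Z1: Z_in = Z1 + (Z3 || Z2) = 184 Ω = 184∠0.0° Ω.
Step 5 — Power factor: PF = cos(φ) = Re(Z)/|Z| = 184/184 = 1.
Step 6 — Type: Im(Z) = 0 ⇒ unity (phase φ = 0.0°).

PF = 1 (unity, φ = 0.0°)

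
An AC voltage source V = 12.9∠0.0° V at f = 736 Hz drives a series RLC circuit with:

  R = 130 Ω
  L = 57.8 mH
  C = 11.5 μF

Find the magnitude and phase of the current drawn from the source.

Step 1 — Angular frequency: ω = 2π·f = 2π·736 = 4624 rad/s.
Step 2 — Component impedances:
  R: Z = R = 130 Ω
  L: Z = jωL = j·4624·0.0578 = 0 + j267.3 Ω
  C: Z = 1/(jωC) = -j/(ω·C) = 0 - j18.8 Ω
Step 3 — Series combination: Z_total = R + L + C = 130 + j248.5 Ω = 280.4∠62.4° Ω.
Step 4 — Source phasor: V = 12.9∠0.0° V = 12.9 V.
Step 5 — Ohm's law: I = V / Z_total = (12.9) / (130 + j248.5) = 0.02132 - j0.04076 A.
Step 6 — Convert to polar: |I| = 0.046 A, ∠I = -62.4°.

I = 0.046∠-62.4° A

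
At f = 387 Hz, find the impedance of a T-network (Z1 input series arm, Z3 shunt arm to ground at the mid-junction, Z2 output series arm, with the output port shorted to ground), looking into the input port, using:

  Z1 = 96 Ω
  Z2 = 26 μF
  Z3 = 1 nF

Step 1 — Angular frequency: ω = 2π·f = 2π·387 = 2432 rad/s.
Step 2 — Component impedances:
  Z1: Z = R = 96 Ω
  Z2: Z = 1/(jωC) = -j/(ω·C) = 0 - j15.82 Ω
  Z3: Z = 1/(jωC) = -j/(ω·C) = 0 - j4.113e+05 Ω
Step 3 — With the output port shorted to ground, the output series arm Z2 runs from the junction to ground; the shunt arm Z3 also runs from the junction to ground. They appear in parallel: Z3 || Z2 = 0 - j15.82 Ω.
Step 4 — Series with input arm Z1: Z_in = Z1 + (Z3 || Z2) = 96 - j15.82 Ω = 97.29∠-9.4° Ω.

Z = 96 - j15.82 Ω = 97.29∠-9.4° Ω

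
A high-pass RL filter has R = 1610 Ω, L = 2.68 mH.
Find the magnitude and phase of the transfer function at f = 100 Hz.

Step 1 — Angular frequency: ω = 2π·100 = 628.3 rad/s.
Step 2 — Transfer function: H(jω) = jωL/(R + jωL).
Step 3 — Numerator jωL = j·1.684; denominator R + jωL = 1610 + j1.684.
Step 4 — H = 1.094e-06 + j0.001046.
Step 5 — Magnitude: |H| = 0.001046 (-59.6 dB); phase: φ = 89.9°.

|H| = 0.001046 (-59.6 dB), φ = 89.9°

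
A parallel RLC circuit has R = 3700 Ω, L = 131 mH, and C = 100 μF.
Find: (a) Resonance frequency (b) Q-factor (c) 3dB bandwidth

Step 1 — Resonance: ω₀ = 1/√(LC) = 1/√(0.131·0.0001) = 276.3 rad/s.
Step 2 — f₀ = ω₀/(2π) = 43.97 Hz.
Step 3 — Parallel Q: Q = R/(ω₀L) = 3700/(276.3·0.131) = 102.2.
Step 4 — Bandwidth: Δω = ω₀/Q = 2.703 rad/s; BW = Δω/(2π) = 0.4301 Hz.

(a) f₀ = 43.97 Hz  (b) Q = 102.2  (c) BW = 0.4301 Hz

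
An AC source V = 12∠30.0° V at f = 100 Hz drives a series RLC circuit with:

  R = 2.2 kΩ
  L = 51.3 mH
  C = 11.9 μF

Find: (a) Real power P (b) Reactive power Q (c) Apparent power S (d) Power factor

Step 1 — Angular frequency: ω = 2π·f = 2π·100 = 628.3 rad/s.
Step 2 — Component impedances:
  R: Z = R = 2200 Ω
  L: Z = jωL = j·628.3·0.0513 = 0 + j32.23 Ω
  C: Z = 1/(jωC) = -j/(ω·C) = 0 - j133.7 Ω
Step 3 — Series combination: Z_total = R + L + C = 2200 - j101.5 Ω = 2202∠-2.6° Ω.
Step 4 — Source phasor: V = 12∠30.0° V = 10.39 + j6 V.
Step 5 — Current: I = V / Z = 0.004588 + j0.002939 A = 0.005449∠32.6° A.
Step 6 — Complex power: S = V·I* = 0.06532 - j0.003014 VA.
Step 7 — Real power: P = Re(S) = 0.06532 W.
Step 8 — Reactive power: Q = Im(S) = -0.003014 VAR.
Step 9 — Apparent power: |S| = 0.06538 VA.
Step 10 — Power factor: PF = P/|S| = 0.9989 (leading).

(a) P = 0.06532 W  (b) Q = -0.003014 VAR  (c) S = 0.06538 VA  (d) PF = 0.9989 (leading)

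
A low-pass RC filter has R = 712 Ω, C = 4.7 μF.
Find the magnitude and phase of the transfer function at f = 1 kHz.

Step 1 — Angular frequency: ω = 2π·1000 = 6283 rad/s.
Step 2 — Transfer function: H(jω) = 1/(1 + jωRC).
Step 3 — Denominator: 1 + jωRC = 1 + j·6283·712·4.7e-06 = 1 + j21.03.
Step 4 — H = 0.002257 - j0.04745.
Step 5 — Magnitude: |H| = 0.04751 (-26.5 dB); phase: φ = -87.3°.

|H| = 0.04751 (-26.5 dB), φ = -87.3°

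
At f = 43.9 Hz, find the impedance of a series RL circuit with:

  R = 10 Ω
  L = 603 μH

Step 1 — Angular frequency: ω = 2π·f = 2π·43.9 = 275.8 rad/s.
Step 2 — Component impedances:
  R: Z = R = 10 Ω
  L: Z = jωL = j·275.8·0.000603 = 0 + j0.1663 Ω
Step 3 — Series combination: Z_total = R + L = 10 + j0.1663 Ω = 10∠1.0° Ω.

Z = 10 + j0.1663 Ω = 10∠1.0° Ω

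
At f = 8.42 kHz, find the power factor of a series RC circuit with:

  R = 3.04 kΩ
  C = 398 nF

Step 1 — Angular frequency: ω = 2π·f = 2π·8420 = 5.29e+04 rad/s.
Step 2 — Component impedances:
  R: Z = R = 3040 Ω
  C: Z = 1/(jωC) = -j/(ω·C) = 0 - j47.49 Ω
Step 3 — Series combination: Z_total = R + C = 3040 - j47.49 Ω = 3040∠-0.9° Ω.
Step 4 — Power factor: PF = cos(φ) = Re(Z)/|Z| = 3040/3040.4 = 0.9999.
Step 5 — Type: Im(Z) = -47.49 ⇒ leading (phase φ = -0.9°).

PF = 0.9999 (leading, φ = -0.9°)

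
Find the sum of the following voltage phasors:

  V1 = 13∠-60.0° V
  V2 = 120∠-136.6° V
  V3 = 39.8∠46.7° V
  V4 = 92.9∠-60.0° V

Step 1 — Convert each phasor to rectangular form:
  V1 = 13·(cos(-60.0°) + j·sin(-60.0°)) = 6.5 - j11.26 V
  V2 = 120·(cos(-136.6°) + j·sin(-136.6°)) = -87.19 - j82.45 V
  V3 = 39.8·(cos(46.7°) + j·sin(46.7°)) = 27.3 + j28.97 V
  V4 = 92.9·(cos(-60.0°) + j·sin(-60.0°)) = 46.45 - j80.45 V
Step 2 — Sum components: V_total = -6.943 - j145.2 V.
Step 3 — Convert to polar: |V_total| = 145.4 V, ∠V_total = -92.7°.

V_total = 145.4∠-92.7° V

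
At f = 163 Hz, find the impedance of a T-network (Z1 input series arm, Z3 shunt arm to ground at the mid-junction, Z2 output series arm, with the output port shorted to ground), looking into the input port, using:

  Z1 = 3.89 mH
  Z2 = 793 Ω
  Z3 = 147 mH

Step 1 — Angular frequency: ω = 2π·f = 2π·163 = 1024 rad/s.
Step 2 — Component impedances:
  Z1: Z = jωL = j·1024·0.00389 = 0 + j3.984 Ω
  Z2: Z = R = 793 Ω
  Z3: Z = jωL = j·1024·0.147 = 0 + j150.6 Ω
Step 3 — With the output port shorted to ground, the output series arm Z2 runs from the junction to ground; the shunt arm Z3 also runs from the junction to ground. They appear in parallel: Z3 || Z2 = 27.59 + j145.3 Ω.
Step 4 — Series with input arm Z1: Z_in = Z1 + (Z3 || Z2) = 27.59 + j149.3 Ω = 151.8∠79.5° Ω.

Z = 27.59 + j149.3 Ω = 151.8∠79.5° Ω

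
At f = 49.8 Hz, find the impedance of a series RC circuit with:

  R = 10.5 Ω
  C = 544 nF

Step 1 — Angular frequency: ω = 2π·f = 2π·49.8 = 312.9 rad/s.
Step 2 — Component impedances:
  R: Z = R = 10.5 Ω
  C: Z = 1/(jωC) = -j/(ω·C) = 0 - j5875 Ω
Step 3 — Series combination: Z_total = R + C = 10.5 - j5875 Ω = 5875∠-89.9° Ω.

Z = 10.5 - j5875 Ω = 5875∠-89.9° Ω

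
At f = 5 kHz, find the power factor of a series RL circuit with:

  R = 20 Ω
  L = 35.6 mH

Step 1 — Angular frequency: ω = 2π·f = 2π·5000 = 3.142e+04 rad/s.
Step 2 — Component impedances:
  R: Z = R = 20 Ω
  L: Z = jωL = j·3.142e+04·0.0356 = 0 + j1118 Ω
Step 3 — Series combination: Z_total = R + L = 20 + j1118 Ω = 1119∠89.0° Ω.
Step 4 — Power factor: PF = cos(φ) = Re(Z)/|Z| = 20/1118.6 = 0.01788.
Step 5 — Type: Im(Z) = 1118 ⇒ lagging (phase φ = 89.0°).

PF = 0.01788 (lagging, φ = 89.0°)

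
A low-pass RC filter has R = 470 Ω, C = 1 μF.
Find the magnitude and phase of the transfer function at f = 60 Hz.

Step 1 — Angular frequency: ω = 2π·60 = 377 rad/s.
Step 2 — Transfer function: H(jω) = 1/(1 + jωRC).
Step 3 — Denominator: 1 + jωRC = 1 + j·377·470·1e-06 = 1 + j0.1772.
Step 4 — H = 0.9696 - j0.1718.
Step 5 — Magnitude: |H| = 0.9847 (-0.1 dB); phase: φ = -10.0°.

|H| = 0.9847 (-0.1 dB), φ = -10.0°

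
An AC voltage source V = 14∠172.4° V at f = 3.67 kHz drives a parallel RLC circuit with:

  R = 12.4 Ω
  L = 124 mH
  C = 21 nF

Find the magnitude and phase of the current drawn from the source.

Step 1 — Angular frequency: ω = 2π·f = 2π·3670 = 2.306e+04 rad/s.
Step 2 — Component impedances:
  R: Z = R = 12.4 Ω
  L: Z = jωL = j·2.306e+04·0.124 = 0 + j2859 Ω
  C: Z = 1/(jωC) = -j/(ω·C) = 0 - j2065 Ω
Step 3 — Parallel combination: 1/Z_total = 1/R + 1/L + 1/C; Z_total = 12.4 - j0.02068 Ω = 12.4∠-0.1° Ω.
Step 4 — Source phasor: V = 14∠172.4° V = -13.88 + j1.852 V.
Step 5 — Ohm's law: I = V / Z_total = (-13.88 + j1.852) / (12.4 - j0.02068) = -1.119 + j0.1475 A.
Step 6 — Convert to polar: |I| = 1.129 A, ∠I = 172.5°.

I = 1.129∠172.5° A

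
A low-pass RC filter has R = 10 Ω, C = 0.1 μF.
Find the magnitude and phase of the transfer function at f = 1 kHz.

Step 1 — Angular frequency: ω = 2π·1000 = 6283 rad/s.
Step 2 — Transfer function: H(jω) = 1/(1 + jωRC).
Step 3 — Denominator: 1 + jωRC = 1 + j·6283·10·1e-07 = 1 + j0.006283.
Step 4 — H = 1 - j0.006283.
Step 5 — Magnitude: |H| = 1 (-0.0 dB); phase: φ = -0.4°.

|H| = 1 (-0.0 dB), φ = -0.4°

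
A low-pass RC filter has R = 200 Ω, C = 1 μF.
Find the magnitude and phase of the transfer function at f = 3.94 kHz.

Step 1 — Angular frequency: ω = 2π·3940 = 2.476e+04 rad/s.
Step 2 — Transfer function: H(jω) = 1/(1 + jωRC).
Step 3 — Denominator: 1 + jωRC = 1 + j·2.476e+04·200·1e-06 = 1 + j4.951.
Step 4 — H = 0.03919 - j0.1941.
Step 5 — Magnitude: |H| = 0.198 (-14.1 dB); phase: φ = -78.6°.

|H| = 0.198 (-14.1 dB), φ = -78.6°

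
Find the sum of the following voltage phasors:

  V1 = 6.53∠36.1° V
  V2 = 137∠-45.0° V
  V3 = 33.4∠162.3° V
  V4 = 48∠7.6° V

Step 1 — Convert each phasor to rectangular form:
  V1 = 6.53·(cos(36.1°) + j·sin(36.1°)) = 5.276 + j3.847 V
  V2 = 137·(cos(-45.0°) + j·sin(-45.0°)) = 96.87 - j96.87 V
  V3 = 33.4·(cos(162.3°) + j·sin(162.3°)) = -31.82 + j10.15 V
  V4 = 48·(cos(7.6°) + j·sin(7.6°)) = 47.58 + j6.348 V
Step 2 — Sum components: V_total = 117.9 - j76.52 V.
Step 3 — Convert to polar: |V_total| = 140.6 V, ∠V_total = -33.0°.

V_total = 140.6∠-33.0° V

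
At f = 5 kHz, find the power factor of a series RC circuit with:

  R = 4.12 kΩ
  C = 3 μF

Step 1 — Angular frequency: ω = 2π·f = 2π·5000 = 3.142e+04 rad/s.
Step 2 — Component impedances:
  R: Z = R = 4120 Ω
  C: Z = 1/(jωC) = -j/(ω·C) = 0 - j10.61 Ω
Step 3 — Series combination: Z_total = R + C = 4120 - j10.61 Ω = 4120∠-0.1° Ω.
Step 4 — Power factor: PF = cos(φ) = Re(Z)/|Z| = 4120/4120 = 1.
Step 5 — Type: Im(Z) = -10.61 ⇒ leading (phase φ = -0.1°).

PF = 1 (leading, φ = -0.1°)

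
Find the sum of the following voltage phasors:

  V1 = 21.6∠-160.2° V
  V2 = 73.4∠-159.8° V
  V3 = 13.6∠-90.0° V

Step 1 — Convert each phasor to rectangular form:
  V1 = 21.6·(cos(-160.2°) + j·sin(-160.2°)) = -20.32 - j7.317 V
  V2 = 73.4·(cos(-159.8°) + j·sin(-159.8°)) = -68.89 - j25.34 V
  V3 = 13.6·(cos(-90.0°) + j·sin(-90.0°)) = 0 - j13.6 V
Step 2 — Sum components: V_total = -89.21 - j46.26 V.
Step 3 — Convert to polar: |V_total| = 100.5 V, ∠V_total = -152.6°.

V_total = 100.5∠-152.6° V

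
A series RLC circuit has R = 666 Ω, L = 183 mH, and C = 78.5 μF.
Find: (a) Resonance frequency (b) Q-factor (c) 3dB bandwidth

Step 1 — Resonance: ω₀ = 1/√(LC) = 1/√(0.183·7.85e-05) = 263.8 rad/s.
Step 2 — f₀ = ω₀/(2π) = 41.99 Hz.
Step 3 — Series Q: Q = ω₀L/R = 263.8·0.183/666 = 0.0725.
Step 4 — Bandwidth: Δω = ω₀/Q = 3639 rad/s; BW = Δω/(2π) = 579.2 Hz.

(a) f₀ = 41.99 Hz  (b) Q = 0.0725  (c) BW = 579.2 Hz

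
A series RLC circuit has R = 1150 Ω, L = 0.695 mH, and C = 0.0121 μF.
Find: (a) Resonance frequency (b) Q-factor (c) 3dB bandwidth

Step 1 — Resonance condition Im(Z)=0 gives ω₀ = 1/√(LC).
Step 2 — ω₀ = 1/√(0.000695·1.21e-08) = 3.448e+05 rad/s.
Step 3 — f₀ = ω₀/(2π) = 5.488e+04 Hz.
Step 4 — Series Q: Q = ω₀L/R = 3.448e+05·0.000695/1150 = 0.2084.
Step 5 — 3dB bandwidth: Δω = ω₀/Q = 1.655e+06 rad/s; BW = Δω/(2π) = 2.633e+05 Hz.

(a) f₀ = 5.488e+04 Hz  (b) Q = 0.2084  (c) BW = 2.633e+05 Hz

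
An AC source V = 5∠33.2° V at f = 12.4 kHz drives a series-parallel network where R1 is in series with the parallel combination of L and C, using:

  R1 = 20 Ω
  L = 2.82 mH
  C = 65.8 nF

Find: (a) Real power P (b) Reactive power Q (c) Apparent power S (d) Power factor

Step 1 — Angular frequency: ω = 2π·f = 2π·1.24e+04 = 7.791e+04 rad/s.
Step 2 — Component impedances:
  R1: Z = R = 20 Ω
  L: Z = jωL = j·7.791e+04·0.00282 = 0 + j219.7 Ω
  C: Z = 1/(jωC) = -j/(ω·C) = 0 - j195.1 Ω
Step 3 — Parallel branch: L || C = 1/(1/L + 1/C) = 0 - j1739 Ω.
Step 4 — Series with R1: Z_total = R1 + (L || C) = 20 - j1739 Ω = 1739∠-89.3° Ω.
Step 5 — Source phasor: V = 5∠33.2° V = 4.184 + j2.738 V.
Step 6 — Current: I = V / Z = -0.001547 + j0.002424 A = 0.002875∠122.5° A.
Step 7 — Complex power: S = V·I* = 0.0001654 - j0.01438 VA.
Step 8 — Real power: P = Re(S) = 0.0001654 W.
Step 9 — Reactive power: Q = Im(S) = -0.01438 VAR.
Step 10 — Apparent power: |S| = 0.01438 VA.
Step 11 — Power factor: PF = P/|S| = 0.0115 (leading).

(a) P = 0.0001654 W  (b) Q = -0.01438 VAR  (c) S = 0.01438 VA  (d) PF = 0.0115 (leading)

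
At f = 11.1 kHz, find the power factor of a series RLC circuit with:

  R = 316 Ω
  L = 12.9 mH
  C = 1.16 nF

Step 1 — Angular frequency: ω = 2π·f = 2π·1.11e+04 = 6.974e+04 rad/s.
Step 2 — Component impedances:
  R: Z = R = 316 Ω
  L: Z = jωL = j·6.974e+04·0.0129 = 0 + j899.7 Ω
  C: Z = 1/(jωC) = -j/(ω·C) = 0 - j1.236e+04 Ω
Step 3 — Series combination: Z_total = R + L + C = 316 - j1.146e+04 Ω = 1.147e+04∠-88.4° Ω.
Step 4 — Power factor: PF = cos(φ) = Re(Z)/|Z| = 316/11465 = 0.02756.
Step 5 — Type: Im(Z) = -1.146e+04 ⇒ leading (phase φ = -88.4°).

PF = 0.02756 (leading, φ = -88.4°)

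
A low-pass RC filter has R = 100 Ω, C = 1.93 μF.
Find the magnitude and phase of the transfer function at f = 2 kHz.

Step 1 — Angular frequency: ω = 2π·2000 = 1.257e+04 rad/s.
Step 2 — Transfer function: H(jω) = 1/(1 + jωRC).
Step 3 — Denominator: 1 + jωRC = 1 + j·1.257e+04·100·1.93e-06 = 1 + j2.425.
Step 4 — H = 0.1453 - j0.3524.
Step 5 — Magnitude: |H| = 0.3812 (-8.4 dB); phase: φ = -67.6°.

|H| = 0.3812 (-8.4 dB), φ = -67.6°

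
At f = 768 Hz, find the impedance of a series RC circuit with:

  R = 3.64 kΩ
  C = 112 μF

Step 1 — Angular frequency: ω = 2π·f = 2π·768 = 4825 rad/s.
Step 2 — Component impedances:
  R: Z = R = 3640 Ω
  C: Z = 1/(jωC) = -j/(ω·C) = 0 - j1.85 Ω
Step 3 — Series combination: Z_total = R + C = 3640 - j1.85 Ω = 3640∠-0.0° Ω.

Z = 3640 - j1.85 Ω = 3640∠-0.0° Ω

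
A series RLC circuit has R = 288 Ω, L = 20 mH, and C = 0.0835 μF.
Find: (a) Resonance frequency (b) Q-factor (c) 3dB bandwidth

Step 1 — Resonance: ω₀ = 1/√(LC) = 1/√(0.02·8.35e-08) = 2.447e+04 rad/s.
Step 2 — f₀ = ω₀/(2π) = 3895 Hz.
Step 3 — Series Q: Q = ω₀L/R = 2.447e+04·0.02/288 = 1.699.
Step 4 — Bandwidth: Δω = ω₀/Q = 1.44e+04 rad/s; BW = Δω/(2π) = 2292 Hz.

(a) f₀ = 3895 Hz  (b) Q = 1.699  (c) BW = 2292 Hz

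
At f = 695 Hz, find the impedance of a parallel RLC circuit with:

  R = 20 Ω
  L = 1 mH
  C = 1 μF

Step 1 — Angular frequency: ω = 2π·f = 2π·695 = 4367 rad/s.
Step 2 — Component impedances:
  R: Z = R = 20 Ω
  L: Z = jωL = j·4367·0.001 = 0 + j4.367 Ω
  C: Z = 1/(jωC) = -j/(ω·C) = 0 - j229 Ω
Step 3 — Parallel combination: 1/Z_total = 1/R + 1/L + 1/C; Z_total = 0.9441 + j4.242 Ω = 4.345∠77.5° Ω.

Z = 0.9441 + j4.242 Ω = 4.345∠77.5° Ω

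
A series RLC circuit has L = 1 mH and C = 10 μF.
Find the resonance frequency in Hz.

Step 1 — Resonance condition Im(Z)=0 gives ω₀ = 1/√(LC).
Step 2 — ω₀ = 1/√(0.001·1e-05) = 1e+04 rad/s.
Step 3 — f₀ = ω₀/(2π) = 1592 Hz.

f₀ = 1592 Hz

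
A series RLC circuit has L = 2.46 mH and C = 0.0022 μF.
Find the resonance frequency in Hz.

Step 1 — Resonance condition Im(Z)=0 gives ω₀ = 1/√(LC).
Step 2 — ω₀ = 1/√(0.00246·2.2e-09) = 4.299e+05 rad/s.
Step 3 — f₀ = ω₀/(2π) = 6.841e+04 Hz.

f₀ = 6.841e+04 Hz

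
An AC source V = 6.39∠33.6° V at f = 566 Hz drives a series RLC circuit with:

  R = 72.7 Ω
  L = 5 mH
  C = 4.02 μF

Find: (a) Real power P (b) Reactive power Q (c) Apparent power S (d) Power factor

Step 1 — Angular frequency: ω = 2π·f = 2π·566 = 3556 rad/s.
Step 2 — Component impedances:
  R: Z = R = 72.7 Ω
  L: Z = jωL = j·3556·0.005 = 0 + j17.78 Ω
  C: Z = 1/(jωC) = -j/(ω·C) = 0 - j69.95 Ω
Step 3 — Series combination: Z_total = R + L + C = 72.7 - j52.17 Ω = 89.48∠-35.7° Ω.
Step 4 — Source phasor: V = 6.39∠33.6° V = 5.322 + j3.536 V.
Step 5 — Current: I = V / Z = 0.02529 + j0.06679 A = 0.07141∠69.3° A.
Step 6 — Complex power: S = V·I* = 0.3708 - j0.266 VA.
Step 7 — Real power: P = Re(S) = 0.3708 W.
Step 8 — Reactive power: Q = Im(S) = -0.266 VAR.
Step 9 — Apparent power: |S| = 0.4563 VA.
Step 10 — Power factor: PF = P/|S| = 0.8125 (leading).

(a) P = 0.3708 W  (b) Q = -0.266 VAR  (c) S = 0.4563 VA  (d) PF = 0.8125 (leading)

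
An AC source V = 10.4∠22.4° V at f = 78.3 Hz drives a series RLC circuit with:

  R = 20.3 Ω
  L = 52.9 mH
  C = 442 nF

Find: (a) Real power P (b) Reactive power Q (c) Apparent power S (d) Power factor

Step 1 — Angular frequency: ω = 2π·f = 2π·78.3 = 492 rad/s.
Step 2 — Component impedances:
  R: Z = R = 20.3 Ω
  L: Z = jωL = j·492·0.0529 = 0 + j26.03 Ω
  C: Z = 1/(jωC) = -j/(ω·C) = 0 - j4599 Ω
Step 3 — Series combination: Z_total = R + L + C = 20.3 - j4573 Ω = 4573∠-89.7° Ω.
Step 4 — Source phasor: V = 10.4∠22.4° V = 9.615 + j3.963 V.
Step 5 — Current: I = V / Z = -0.0008573 + j0.002107 A = 0.002274∠112.1° A.
Step 6 — Complex power: S = V·I* = 0.000105 - j0.02365 VA.
Step 7 — Real power: P = Re(S) = 0.000105 W.
Step 8 — Reactive power: Q = Im(S) = -0.02365 VAR.
Step 9 — Apparent power: |S| = 0.02365 VA.
Step 10 — Power factor: PF = P/|S| = 0.004439 (leading).

(a) P = 0.000105 W  (b) Q = -0.02365 VAR  (c) S = 0.02365 VA  (d) PF = 0.004439 (leading)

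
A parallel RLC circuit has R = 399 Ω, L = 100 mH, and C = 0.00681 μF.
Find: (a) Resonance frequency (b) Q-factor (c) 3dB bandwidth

Step 1 — Resonance: ω₀ = 1/√(LC) = 1/√(0.1·6.81e-09) = 3.832e+04 rad/s.
Step 2 — f₀ = ω₀/(2π) = 6099 Hz.
Step 3 — Parallel Q: Q = R/(ω₀L) = 399/(3.832e+04·0.1) = 0.1041.
Step 4 — Bandwidth: Δω = ω₀/Q = 3.68e+05 rad/s; BW = Δω/(2π) = 5.857e+04 Hz.

(a) f₀ = 6099 Hz  (b) Q = 0.1041  (c) BW = 5.857e+04 Hz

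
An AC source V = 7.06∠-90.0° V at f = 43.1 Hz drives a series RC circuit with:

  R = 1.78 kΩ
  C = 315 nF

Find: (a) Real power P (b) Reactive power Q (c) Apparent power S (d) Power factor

Step 1 — Angular frequency: ω = 2π·f = 2π·43.1 = 270.8 rad/s.
Step 2 — Component impedances:
  R: Z = R = 1780 Ω
  C: Z = 1/(jωC) = -j/(ω·C) = 0 - j1.172e+04 Ω
Step 3 — Series combination: Z_total = R + C = 1780 - j1.172e+04 Ω = 1.186e+04∠-81.4° Ω.
Step 4 — Source phasor: V = 7.06∠-90.0° V = 0 - j7.06 V.
Step 5 — Current: I = V / Z = 0.0005887 - j8.938e-05 A = 0.0005954∠-8.6° A.
Step 6 — Complex power: S = V·I* = 0.0006311 - j0.004156 VA.
Step 7 — Real power: P = Re(S) = 0.0006311 W.
Step 8 — Reactive power: Q = Im(S) = -0.004156 VAR.
Step 9 — Apparent power: |S| = 0.004204 VA.
Step 10 — Power factor: PF = P/|S| = 0.1501 (leading).

(a) P = 0.0006311 W  (b) Q = -0.004156 VAR  (c) S = 0.004204 VA  (d) PF = 0.1501 (leading)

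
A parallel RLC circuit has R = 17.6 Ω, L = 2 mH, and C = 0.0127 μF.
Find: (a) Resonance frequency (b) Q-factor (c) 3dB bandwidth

Step 1 — Resonance: ω₀ = 1/√(LC) = 1/√(0.002·1.27e-08) = 1.984e+05 rad/s.
Step 2 — f₀ = ω₀/(2π) = 3.158e+04 Hz.
Step 3 — Parallel Q: Q = R/(ω₀L) = 17.6/(1.984e+05·0.002) = 0.04435.
Step 4 — Bandwidth: Δω = ω₀/Q = 4.474e+06 rad/s; BW = Δω/(2π) = 7.12e+05 Hz.

(a) f₀ = 3.158e+04 Hz  (b) Q = 0.04435  (c) BW = 7.12e+05 Hz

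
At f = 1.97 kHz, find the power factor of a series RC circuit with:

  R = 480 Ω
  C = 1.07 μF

Step 1 — Angular frequency: ω = 2π·f = 2π·1970 = 1.238e+04 rad/s.
Step 2 — Component impedances:
  R: Z = R = 480 Ω
  C: Z = 1/(jωC) = -j/(ω·C) = 0 - j75.5 Ω
Step 3 — Series combination: Z_total = R + C = 480 - j75.5 Ω = 485.9∠-8.9° Ω.
Step 4 — Power factor: PF = cos(φ) = Re(Z)/|Z| = 480/485.9 = 0.9879.
Step 5 — Type: Im(Z) = -75.5 ⇒ leading (phase φ = -8.9°).

PF = 0.9879 (leading, φ = -8.9°)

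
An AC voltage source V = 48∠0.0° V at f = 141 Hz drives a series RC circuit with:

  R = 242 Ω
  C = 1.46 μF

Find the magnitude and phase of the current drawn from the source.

Step 1 — Angular frequency: ω = 2π·f = 2π·141 = 885.9 rad/s.
Step 2 — Component impedances:
  R: Z = R = 242 Ω
  C: Z = 1/(jωC) = -j/(ω·C) = 0 - j773.1 Ω
Step 3 — Series combination: Z_total = R + C = 242 - j773.1 Ω = 810.1∠-72.6° Ω.
Step 4 — Source phasor: V = 48∠0.0° V = 48 V.
Step 5 — Ohm's law: I = V / Z_total = (48) / (242 - j773.1) = 0.0177 + j0.05655 A.
Step 6 — Convert to polar: |I| = 0.05925 A, ∠I = 72.6°.

I = 0.05925∠72.6° A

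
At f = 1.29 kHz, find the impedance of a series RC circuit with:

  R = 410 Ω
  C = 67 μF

Step 1 — Angular frequency: ω = 2π·f = 2π·1290 = 8105 rad/s.
Step 2 — Component impedances:
  R: Z = R = 410 Ω
  C: Z = 1/(jωC) = -j/(ω·C) = 0 - j1.841 Ω
Step 3 — Series combination: Z_total = R + C = 410 - j1.841 Ω = 410∠-0.3° Ω.

Z = 410 - j1.841 Ω = 410∠-0.3° Ω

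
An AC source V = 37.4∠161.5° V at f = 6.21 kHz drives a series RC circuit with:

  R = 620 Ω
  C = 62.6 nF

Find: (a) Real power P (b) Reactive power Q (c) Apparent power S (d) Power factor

Step 1 — Angular frequency: ω = 2π·f = 2π·6210 = 3.902e+04 rad/s.
Step 2 — Component impedances:
  R: Z = R = 620 Ω
  C: Z = 1/(jωC) = -j/(ω·C) = 0 - j409.4 Ω
Step 3 — Series combination: Z_total = R + C = 620 - j409.4 Ω = 743∠-33.4° Ω.
Step 4 — Source phasor: V = 37.4∠161.5° V = -35.47 + j11.87 V.
Step 5 — Current: I = V / Z = -0.04864 - j0.01298 A = 0.05034∠-165.1° A.
Step 6 — Complex power: S = V·I* = 1.571 - j1.037 VA.
Step 7 — Real power: P = Re(S) = 1.571 W.
Step 8 — Reactive power: Q = Im(S) = -1.037 VAR.
Step 9 — Apparent power: |S| = 1.883 VA.
Step 10 — Power factor: PF = P/|S| = 0.8345 (leading).

(a) P = 1.571 W  (b) Q = -1.037 VAR  (c) S = 1.883 VA  (d) PF = 0.8345 (leading)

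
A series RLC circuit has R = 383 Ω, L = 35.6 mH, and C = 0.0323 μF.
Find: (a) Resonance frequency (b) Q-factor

Step 1 — Resonance condition Im(Z)=0 gives ω₀ = 1/√(LC).
Step 2 — ω₀ = 1/√(0.0356·3.23e-08) = 2.949e+04 rad/s.
Step 3 — f₀ = ω₀/(2π) = 4693 Hz.
Step 4 — Series Q: Q = ω₀L/R = 2.949e+04·0.0356/383 = 2.741.

(a) f₀ = 4693 Hz  (b) Q = 2.741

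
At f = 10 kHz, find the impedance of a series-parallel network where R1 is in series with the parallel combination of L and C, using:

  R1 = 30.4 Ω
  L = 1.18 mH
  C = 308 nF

Step 1 — Angular frequency: ω = 2π·f = 2π·1e+04 = 6.283e+04 rad/s.
Step 2 — Component impedances:
  R1: Z = R = 30.4 Ω
  L: Z = jωL = j·6.283e+04·0.00118 = 0 + j74.14 Ω
  C: Z = 1/(jωC) = -j/(ω·C) = 0 - j51.67 Ω
Step 3 — Parallel branch: L || C = 1/(1/L + 1/C) = 0 - j170.5 Ω.
Step 4 — Series with R1: Z_total = R1 + (L || C) = 30.4 - j170.5 Ω = 173.2∠-79.9° Ω.

Z = 30.4 - j170.5 Ω = 173.2∠-79.9° Ω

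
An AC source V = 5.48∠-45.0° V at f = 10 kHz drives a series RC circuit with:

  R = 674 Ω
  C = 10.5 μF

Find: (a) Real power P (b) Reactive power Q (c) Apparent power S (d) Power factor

Step 1 — Angular frequency: ω = 2π·f = 2π·1e+04 = 6.283e+04 rad/s.
Step 2 — Component impedances:
  R: Z = R = 674 Ω
  C: Z = 1/(jωC) = -j/(ω·C) = 0 - j1.516 Ω
Step 3 — Series combination: Z_total = R + C = 674 - j1.516 Ω = 674∠-0.1° Ω.
Step 4 — Source phasor: V = 5.48∠-45.0° V = 3.875 - j3.875 V.
Step 5 — Current: I = V / Z = 0.005762 - j0.005736 A = 0.008131∠-44.9° A.
Step 6 — Complex power: S = V·I* = 0.04456 - j0.0001002 VA.
Step 7 — Real power: P = Re(S) = 0.04456 W.
Step 8 — Reactive power: Q = Im(S) = -0.0001002 VAR.
Step 9 — Apparent power: |S| = 0.04456 VA.
Step 10 — Power factor: PF = P/|S| = 1 (leading).

(a) P = 0.04456 W  (b) Q = -0.0001002 VAR  (c) S = 0.04456 VA  (d) PF = 1 (leading)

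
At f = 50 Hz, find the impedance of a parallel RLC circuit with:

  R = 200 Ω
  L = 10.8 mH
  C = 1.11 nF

Step 1 — Angular frequency: ω = 2π·f = 2π·50 = 314.2 rad/s.
Step 2 — Component impedances:
  R: Z = R = 200 Ω
  L: Z = jωL = j·314.2·0.0108 = 0 + j3.393 Ω
  C: Z = 1/(jωC) = -j/(ω·C) = 0 - j2.868e+06 Ω
Step 3 — Parallel combination: 1/Z_total = 1/R + 1/L + 1/C; Z_total = 0.05754 + j3.392 Ω = 3.392∠89.0° Ω.

Z = 0.05754 + j3.392 Ω = 3.392∠89.0° Ω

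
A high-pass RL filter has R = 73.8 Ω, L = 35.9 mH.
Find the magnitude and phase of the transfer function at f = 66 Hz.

Step 1 — Angular frequency: ω = 2π·66 = 414.7 rad/s.
Step 2 — Transfer function: H(jω) = jωL/(R + jωL).
Step 3 — Numerator jωL = j·14.89; denominator R + jωL = 73.8 + j14.89.
Step 4 — H = 0.0391 + j0.1938.
Step 5 — Magnitude: |H| = 0.1977 (-14.1 dB); phase: φ = 78.6°.

|H| = 0.1977 (-14.1 dB), φ = 78.6°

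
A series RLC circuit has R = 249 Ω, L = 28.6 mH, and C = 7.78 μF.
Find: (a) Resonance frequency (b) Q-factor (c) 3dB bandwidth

Step 1 — Resonance condition Im(Z)=0 gives ω₀ = 1/√(LC).
Step 2 — ω₀ = 1/√(0.0286·7.78e-06) = 2120 rad/s.
Step 3 — f₀ = ω₀/(2π) = 337.4 Hz.
Step 4 — Series Q: Q = ω₀L/R = 2120·0.0286/249 = 0.2435.
Step 5 — 3dB bandwidth: Δω = ω₀/Q = 8706 rad/s; BW = Δω/(2π) = 1386 Hz.

(a) f₀ = 337.4 Hz  (b) Q = 0.2435  (c) BW = 1386 Hz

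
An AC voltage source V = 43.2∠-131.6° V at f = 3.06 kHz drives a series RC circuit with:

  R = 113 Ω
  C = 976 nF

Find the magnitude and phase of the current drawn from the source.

Step 1 — Angular frequency: ω = 2π·f = 2π·3060 = 1.923e+04 rad/s.
Step 2 — Component impedances:
  R: Z = R = 113 Ω
  C: Z = 1/(jωC) = -j/(ω·C) = 0 - j53.29 Ω
Step 3 — Series combination: Z_total = R + C = 113 - j53.29 Ω = 124.9∠-25.2° Ω.
Step 4 — Source phasor: V = 43.2∠-131.6° V = -28.68 - j32.3 V.
Step 5 — Ohm's law: I = V / Z_total = (-28.68 - j32.3) / (113 - j53.29) = -0.09735 - j0.3318 A.
Step 6 — Convert to polar: |I| = 0.3458 A, ∠I = -106.4°.

I = 0.3458∠-106.4° A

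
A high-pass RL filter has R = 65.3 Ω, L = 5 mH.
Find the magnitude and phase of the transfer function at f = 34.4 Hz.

Step 1 — Angular frequency: ω = 2π·34.4 = 216.1 rad/s.
Step 2 — Transfer function: H(jω) = jωL/(R + jωL).
Step 3 — Numerator jωL = j·1.081; denominator R + jωL = 65.3 + j1.081.
Step 4 — H = 0.0002738 + j0.01655.
Step 5 — Magnitude: |H| = 0.01655 (-35.6 dB); phase: φ = 89.1°.

|H| = 0.01655 (-35.6 dB), φ = 89.1°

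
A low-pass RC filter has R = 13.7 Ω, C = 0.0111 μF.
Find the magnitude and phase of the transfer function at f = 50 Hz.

Step 1 — Angular frequency: ω = 2π·50 = 314.2 rad/s.
Step 2 — Transfer function: H(jω) = 1/(1 + jωRC).
Step 3 — Denominator: 1 + jωRC = 1 + j·314.2·13.7·1.11e-08 = 1 + j4.777e-05.
Step 4 — H = 1 - j4.777e-05.
Step 5 — Magnitude: |H| = 1 (-0.0 dB); phase: φ = -0.0°.

|H| = 1 (-0.0 dB), φ = -0.0°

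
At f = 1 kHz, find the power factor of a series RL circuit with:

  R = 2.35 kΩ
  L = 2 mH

Step 1 — Angular frequency: ω = 2π·f = 2π·1000 = 6283 rad/s.
Step 2 — Component impedances:
  R: Z = R = 2350 Ω
  L: Z = jωL = j·6283·0.002 = 0 + j12.57 Ω
Step 3 — Series combination: Z_total = R + L = 2350 + j12.57 Ω = 2350∠0.3° Ω.
Step 4 — Power factor: PF = cos(φ) = Re(Z)/|Z| = 2350/2350 = 1.
Step 5 — Type: Im(Z) = 12.57 ⇒ lagging (phase φ = 0.3°).

PF = 1 (lagging, φ = 0.3°)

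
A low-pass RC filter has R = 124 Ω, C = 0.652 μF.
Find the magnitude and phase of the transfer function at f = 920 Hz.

Step 1 — Angular frequency: ω = 2π·920 = 5781 rad/s.
Step 2 — Transfer function: H(jω) = 1/(1 + jωRC).
Step 3 — Denominator: 1 + jωRC = 1 + j·5781·124·6.52e-07 = 1 + j0.4673.
Step 4 — H = 0.8207 - j0.3836.
Step 5 — Magnitude: |H| = 0.9059 (-0.9 dB); phase: φ = -25.0°.

|H| = 0.9059 (-0.9 dB), φ = -25.0°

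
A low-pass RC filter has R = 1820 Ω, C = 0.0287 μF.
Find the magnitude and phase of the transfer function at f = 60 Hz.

Step 1 — Angular frequency: ω = 2π·60 = 377 rad/s.
Step 2 — Transfer function: H(jω) = 1/(1 + jωRC).
Step 3 — Denominator: 1 + jωRC = 1 + j·377·1820·2.87e-08 = 1 + j0.01969.
Step 4 — H = 0.9996 - j0.01968.
Step 5 — Magnitude: |H| = 0.9998 (-0.0 dB); phase: φ = -1.1°.

|H| = 0.9998 (-0.0 dB), φ = -1.1°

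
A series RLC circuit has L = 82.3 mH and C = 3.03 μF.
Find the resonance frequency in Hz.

Step 1 — Resonance condition Im(Z)=0 gives ω₀ = 1/√(LC).
Step 2 — ω₀ = 1/√(0.0823·3.03e-06) = 2003 rad/s.
Step 3 — f₀ = ω₀/(2π) = 318.7 Hz.

f₀ = 318.7 Hz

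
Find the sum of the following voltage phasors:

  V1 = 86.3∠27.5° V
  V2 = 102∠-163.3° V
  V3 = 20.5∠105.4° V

Step 1 — Convert each phasor to rectangular form:
  V1 = 86.3·(cos(27.5°) + j·sin(27.5°)) = 76.55 + j39.85 V
  V2 = 102·(cos(-163.3°) + j·sin(-163.3°)) = -97.7 - j29.31 V
  V3 = 20.5·(cos(105.4°) + j·sin(105.4°)) = -5.444 + j19.76 V
Step 2 — Sum components: V_total = -26.59 + j30.3 V.
Step 3 — Convert to polar: |V_total| = 40.32 V, ∠V_total = 131.3°.

V_total = 40.32∠131.3° V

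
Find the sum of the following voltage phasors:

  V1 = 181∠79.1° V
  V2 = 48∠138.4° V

Step 1 — Convert each phasor to rectangular form:
  V1 = 181·(cos(79.1°) + j·sin(79.1°)) = 34.23 + j177.7 V
  V2 = 48·(cos(138.4°) + j·sin(138.4°)) = -35.89 + j31.87 V
Step 2 — Sum components: V_total = -1.668 + j209.6 V.
Step 3 — Convert to polar: |V_total| = 209.6 V, ∠V_total = 90.5°.

V_total = 209.6∠90.5° V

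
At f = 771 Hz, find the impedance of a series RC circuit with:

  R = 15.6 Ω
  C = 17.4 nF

Step 1 — Angular frequency: ω = 2π·f = 2π·771 = 4844 rad/s.
Step 2 — Component impedances:
  R: Z = R = 15.6 Ω
  C: Z = 1/(jωC) = -j/(ω·C) = 0 - j1.186e+04 Ω
Step 3 — Series combination: Z_total = R + C = 15.6 - j1.186e+04 Ω = 1.186e+04∠-89.9° Ω.

Z = 15.6 - j1.186e+04 Ω = 1.186e+04∠-89.9° Ω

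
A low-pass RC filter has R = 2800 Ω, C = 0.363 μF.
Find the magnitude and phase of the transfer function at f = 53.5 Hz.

Step 1 — Angular frequency: ω = 2π·53.5 = 336.2 rad/s.
Step 2 — Transfer function: H(jω) = 1/(1 + jωRC).
Step 3 — Denominator: 1 + jωRC = 1 + j·336.2·2800·3.63e-07 = 1 + j0.3417.
Step 4 — H = 0.8955 - j0.3059.
Step 5 — Magnitude: |H| = 0.9463 (-0.5 dB); phase: φ = -18.9°.

|H| = 0.9463 (-0.5 dB), φ = -18.9°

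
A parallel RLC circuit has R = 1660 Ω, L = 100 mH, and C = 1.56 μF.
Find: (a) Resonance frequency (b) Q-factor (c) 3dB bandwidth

Step 1 — Resonance: ω₀ = 1/√(LC) = 1/√(0.1·1.56e-06) = 2532 rad/s.
Step 2 — f₀ = ω₀/(2π) = 403 Hz.
Step 3 — Parallel Q: Q = R/(ω₀L) = 1660/(2532·0.1) = 6.556.
Step 4 — Bandwidth: Δω = ω₀/Q = 386.2 rad/s; BW = Δω/(2π) = 61.46 Hz.

(a) f₀ = 403 Hz  (b) Q = 6.556  (c) BW = 61.46 Hz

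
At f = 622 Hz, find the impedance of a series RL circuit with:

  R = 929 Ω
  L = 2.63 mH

Step 1 — Angular frequency: ω = 2π·f = 2π·622 = 3908 rad/s.
Step 2 — Component impedances:
  R: Z = R = 929 Ω
  L: Z = jωL = j·3908·0.00263 = 0 + j10.28 Ω
Step 3 — Series combination: Z_total = R + L = 929 + j10.28 Ω = 929.1∠0.6° Ω.

Z = 929 + j10.28 Ω = 929.1∠0.6° Ω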